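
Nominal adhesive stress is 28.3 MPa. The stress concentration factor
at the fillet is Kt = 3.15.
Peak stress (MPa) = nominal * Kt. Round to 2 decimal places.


Peak = 28.3 * 3.15 = 89.15 MPa

89.15


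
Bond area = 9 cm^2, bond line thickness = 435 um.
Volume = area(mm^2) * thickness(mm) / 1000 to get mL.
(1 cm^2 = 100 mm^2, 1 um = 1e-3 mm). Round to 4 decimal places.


area_mm2 = 9 * 100 = 900
blt_mm = 435 * 1e-3 = 0.435
vol_mm3 = 900 * 0.435 = 391.5
vol_mL = 391.5 / 1000 = 0.3915 mL

0.3915


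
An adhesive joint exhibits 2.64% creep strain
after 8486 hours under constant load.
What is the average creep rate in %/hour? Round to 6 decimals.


Creep rate = strain / time
= 2.64 / 8486
= 0.000311 %/h

0.000311


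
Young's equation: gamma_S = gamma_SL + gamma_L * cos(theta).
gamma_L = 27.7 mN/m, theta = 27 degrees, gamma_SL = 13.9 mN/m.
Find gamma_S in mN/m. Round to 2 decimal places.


cos(27 deg) = 0.891007
gamma_S = 13.9 + 27.7 * 0.891007
= 38.58 mN/m

38.58


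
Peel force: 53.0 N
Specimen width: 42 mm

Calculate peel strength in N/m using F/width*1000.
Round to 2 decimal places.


Peel strength = 53.0 / 42 * 1000 = 1261.90 N/m

1261.90


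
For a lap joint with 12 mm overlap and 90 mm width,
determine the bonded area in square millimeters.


Area = 12 * 90 = 1080 mm^2

1080


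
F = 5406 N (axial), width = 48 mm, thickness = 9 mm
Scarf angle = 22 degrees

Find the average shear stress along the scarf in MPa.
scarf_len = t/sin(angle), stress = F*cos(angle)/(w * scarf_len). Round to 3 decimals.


scarf_len = 9/sin(22 deg) = 24.0252
cos(22 deg) = 0.927184
stress = 5406*0.927184/(48*24.0252) = 4.346 MPa

4.346


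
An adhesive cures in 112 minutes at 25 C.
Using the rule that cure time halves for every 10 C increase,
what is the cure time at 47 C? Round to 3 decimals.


Factor = 2^((47 - 25) / 10) = 4.5948
Cure time = 112 / 4.5948
= 24.375 minutes

24.375


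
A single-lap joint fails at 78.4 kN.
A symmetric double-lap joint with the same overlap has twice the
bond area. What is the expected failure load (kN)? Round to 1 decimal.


Double-lap load = 2 * 78.4 = 156.8 kN

156.8


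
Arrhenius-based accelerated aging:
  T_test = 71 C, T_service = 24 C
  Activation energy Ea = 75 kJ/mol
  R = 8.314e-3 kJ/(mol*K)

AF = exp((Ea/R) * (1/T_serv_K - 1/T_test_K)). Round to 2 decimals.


T_test_K = 344.15, T_serv_K = 297.15
AF = exp((75/8.314e-3) * (1/297.15 - 1/344.15))
= 63.18

63.18


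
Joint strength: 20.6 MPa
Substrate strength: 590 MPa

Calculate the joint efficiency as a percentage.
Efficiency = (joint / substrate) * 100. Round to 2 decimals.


Efficiency = (20.6 / 590) * 100 = 3.49%

3.49


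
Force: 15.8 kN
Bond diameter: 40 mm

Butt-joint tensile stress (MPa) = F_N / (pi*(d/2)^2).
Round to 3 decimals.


F_N = 15.8 * 1000 = 15800.0 N
A = pi*(20.0)^2 = 1256.6371 mm^2
stress = 15800.0 / 1256.6371 = 12.573 MPa

12.573


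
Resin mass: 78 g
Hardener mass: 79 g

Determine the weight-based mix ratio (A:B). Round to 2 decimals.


Ratio = 78 / 79 = 0.99

0.99


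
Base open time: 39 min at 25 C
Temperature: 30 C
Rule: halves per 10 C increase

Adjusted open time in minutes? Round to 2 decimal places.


Acceleration = 2^((30-25)/10) = 1.4142
Open time = 39 / 1.4142 = 27.58 min

27.58


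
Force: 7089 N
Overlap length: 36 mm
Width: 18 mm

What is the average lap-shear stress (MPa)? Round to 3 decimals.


Average shear stress = F / (overlap * width)
= 7089 / (36 * 18)
= 10.940 MPa

10.940


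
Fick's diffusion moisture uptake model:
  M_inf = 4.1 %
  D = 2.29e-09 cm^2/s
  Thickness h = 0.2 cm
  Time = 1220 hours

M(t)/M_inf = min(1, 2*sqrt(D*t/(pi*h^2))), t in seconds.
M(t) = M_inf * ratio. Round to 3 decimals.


t_sec = 1220 * 3600 = 4392000
ratio = 2*sqrt(2.29e-09*4392000/(pi*0.2^2))
= min(1, 0.565814)
= 0.565814
M(t) = 4.1 * 0.565814 = 2.320 %

2.320


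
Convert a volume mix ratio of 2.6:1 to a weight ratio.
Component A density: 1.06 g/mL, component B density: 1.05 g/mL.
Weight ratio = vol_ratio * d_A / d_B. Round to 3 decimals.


= 2.6 * 1.06 / 1.05 = 2.625

2.625


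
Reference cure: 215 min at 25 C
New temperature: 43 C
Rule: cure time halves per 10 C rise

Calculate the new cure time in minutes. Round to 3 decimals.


factor = 2^((43-25)/10) = 3.4822
t_new = 215 / 3.4822 = 61.743 min

61.743


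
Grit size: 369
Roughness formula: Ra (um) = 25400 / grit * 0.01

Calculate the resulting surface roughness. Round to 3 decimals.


Ra = 25400 / 369 * 0.01
= 0.688 um

0.688


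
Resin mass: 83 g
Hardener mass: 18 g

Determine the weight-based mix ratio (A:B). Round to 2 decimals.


Ratio = 83 / 18 = 4.61

4.61


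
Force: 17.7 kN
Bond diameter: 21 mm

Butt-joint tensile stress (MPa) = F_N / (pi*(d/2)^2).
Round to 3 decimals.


F_N = 17.7 * 1000 = 17700.0 N
A = pi*(10.5)^2 = 346.3606 mm^2
stress = 17700.0 / 346.3606 = 51.103 MPa

51.103


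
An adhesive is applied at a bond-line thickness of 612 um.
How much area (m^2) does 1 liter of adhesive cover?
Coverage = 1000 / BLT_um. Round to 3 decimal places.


Coverage = 1000 / 612 = 1.634 m^2

1.634


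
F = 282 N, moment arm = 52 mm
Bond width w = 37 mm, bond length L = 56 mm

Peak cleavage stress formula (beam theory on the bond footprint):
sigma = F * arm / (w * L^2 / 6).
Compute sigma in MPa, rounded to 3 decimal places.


sigma = (282 * 52) / (37 * 3136 / 6)
= 14664 * 6 / 116032
= 87984 / 116032
= 0.758 MPa

0.758


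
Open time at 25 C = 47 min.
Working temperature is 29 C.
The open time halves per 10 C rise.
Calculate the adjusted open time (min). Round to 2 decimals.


factor = 2^((29 - 25) / 10) = 1.3195
ot = 47 / 1.3195 = 35.62 min

35.62


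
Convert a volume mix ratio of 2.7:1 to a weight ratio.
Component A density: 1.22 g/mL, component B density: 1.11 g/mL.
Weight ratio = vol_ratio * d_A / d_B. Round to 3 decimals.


= 2.7 * 1.22 / 1.11 = 2.968

2.968


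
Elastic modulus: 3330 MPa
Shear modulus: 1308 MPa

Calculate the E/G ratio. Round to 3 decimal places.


E / G = 3330 / 1308 = 2.546

2.546


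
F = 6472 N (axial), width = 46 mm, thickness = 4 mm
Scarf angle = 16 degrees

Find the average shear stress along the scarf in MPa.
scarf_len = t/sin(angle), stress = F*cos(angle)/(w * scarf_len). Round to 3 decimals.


scarf_len = 4/sin(16 deg) = 14.5118
cos(16 deg) = 0.961262
stress = 6472*0.961262/(46*14.5118) = 9.320 MPa

9.320


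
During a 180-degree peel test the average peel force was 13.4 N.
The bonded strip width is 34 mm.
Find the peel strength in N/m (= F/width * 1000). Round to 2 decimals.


Peel strength = F/width * 1000
= 13.4 / 34 * 1000
= 394.12 N/m

394.12


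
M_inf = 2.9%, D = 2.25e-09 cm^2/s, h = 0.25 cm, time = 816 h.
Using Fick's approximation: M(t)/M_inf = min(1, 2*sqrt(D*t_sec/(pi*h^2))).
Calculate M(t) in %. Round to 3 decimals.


t = 2937600 s
ratio = min(1, 2*sqrt(2.25e-09*2937600/(pi*0.0625)))
= 0.366946
M(t) = 2.9 * 0.366946 = 1.064%

1.064


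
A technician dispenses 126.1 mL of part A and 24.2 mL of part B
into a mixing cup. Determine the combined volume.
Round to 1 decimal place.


Combined volume = 126.1 + 24.2
= 150.3 mL

150.3


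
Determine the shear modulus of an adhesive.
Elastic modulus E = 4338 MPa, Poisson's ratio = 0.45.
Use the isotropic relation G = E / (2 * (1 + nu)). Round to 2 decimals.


G = 4338 / (2*(1+0.45)) = 4338 / 2.90
= 1495.86 MPa

1495.86


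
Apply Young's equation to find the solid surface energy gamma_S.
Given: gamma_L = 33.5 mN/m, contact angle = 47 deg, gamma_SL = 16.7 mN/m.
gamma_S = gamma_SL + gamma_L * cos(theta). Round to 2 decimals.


theta_rad = 47 * pi/180 = 0.820305
gamma_S = 16.7 + 33.5 * cos(0.820305)
= 39.55 mN/m

39.55


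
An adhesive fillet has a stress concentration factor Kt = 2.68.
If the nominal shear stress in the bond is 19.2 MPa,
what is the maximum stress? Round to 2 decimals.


Max stress = 19.2 * 2.68 = 51.46 MPa

51.46


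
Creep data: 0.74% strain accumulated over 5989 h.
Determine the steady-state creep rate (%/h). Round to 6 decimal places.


Rate = 0.74 / 5989 = 0.000124 %/h

0.000124


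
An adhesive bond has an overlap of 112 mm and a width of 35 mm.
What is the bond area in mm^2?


Bond area = overlap * width
= 112 * 35
= 3920 mm^2

3920


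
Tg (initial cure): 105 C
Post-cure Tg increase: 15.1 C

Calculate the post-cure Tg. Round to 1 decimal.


Post-cure Tg = 105 + 15.1 = 120.1 C

120.1


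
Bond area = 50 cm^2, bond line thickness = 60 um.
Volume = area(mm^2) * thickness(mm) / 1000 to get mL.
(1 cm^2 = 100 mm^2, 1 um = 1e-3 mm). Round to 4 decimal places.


area_mm2 = 50 * 100 = 5000
blt_mm = 60 * 1e-3 = 0.06
vol_mm3 = 5000 * 0.06 = 300.0
vol_mL = 300.0 / 1000 = 0.3000 mL

0.3000


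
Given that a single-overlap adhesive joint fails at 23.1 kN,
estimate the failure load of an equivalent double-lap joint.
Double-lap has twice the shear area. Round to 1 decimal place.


Double-lap factor = 2
Expected load = 23.1 * 2 = 46.2 kN

46.2


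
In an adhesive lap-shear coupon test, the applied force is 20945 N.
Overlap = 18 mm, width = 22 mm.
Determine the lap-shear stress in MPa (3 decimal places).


stress = F / (overlap * width)
= 20945 / (18 * 22)
= 52.891 MPa

52.891


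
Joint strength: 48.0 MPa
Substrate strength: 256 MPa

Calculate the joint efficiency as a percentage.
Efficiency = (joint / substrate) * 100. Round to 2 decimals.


Efficiency = (48.0 / 256) * 100 = 18.75%

18.75


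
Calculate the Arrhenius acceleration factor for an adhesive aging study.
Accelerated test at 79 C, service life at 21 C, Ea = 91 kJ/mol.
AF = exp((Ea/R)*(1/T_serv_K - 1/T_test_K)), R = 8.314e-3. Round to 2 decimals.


T_test = 352.15 K, T_serv = 294.15 K
Ea/R = 91 / 0.008314 = 10945.39
AF = exp(10945.39 * (1/294.15 - 1/352.15))
= 458.80

458.80


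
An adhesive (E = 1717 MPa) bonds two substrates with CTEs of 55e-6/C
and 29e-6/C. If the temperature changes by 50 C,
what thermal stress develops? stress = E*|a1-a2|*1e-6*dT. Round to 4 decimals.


Stress = 1717 * |55 - 29| * 1e-6 * 50
= 2.2321 MPa

2.2321


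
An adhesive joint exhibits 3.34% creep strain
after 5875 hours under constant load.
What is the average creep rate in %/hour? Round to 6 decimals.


Creep rate = strain / time
= 3.34 / 5875
= 0.000569 %/h

0.000569


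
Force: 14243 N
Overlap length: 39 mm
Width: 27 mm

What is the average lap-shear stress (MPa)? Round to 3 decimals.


Average shear stress = F / (overlap * width)
= 14243 / (39 * 27)
= 13.526 MPa

13.526


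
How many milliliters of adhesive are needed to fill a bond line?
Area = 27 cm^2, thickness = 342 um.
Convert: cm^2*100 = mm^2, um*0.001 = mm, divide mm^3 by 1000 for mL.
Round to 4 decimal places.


= (27 * 100) * (342 * 0.001) / 1000
= 0.9234 mL

0.9234


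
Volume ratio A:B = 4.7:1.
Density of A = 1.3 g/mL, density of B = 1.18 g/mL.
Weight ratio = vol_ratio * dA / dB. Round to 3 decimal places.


Wt ratio = 4.7 * 1.3 / 1.18
= 5.178

5.178


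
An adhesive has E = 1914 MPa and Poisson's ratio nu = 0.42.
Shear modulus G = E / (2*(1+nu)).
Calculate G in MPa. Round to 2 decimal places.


G = 1914 / (2*(1+0.42))
= 1914 / 2.84
= 673.94 MPa

673.94


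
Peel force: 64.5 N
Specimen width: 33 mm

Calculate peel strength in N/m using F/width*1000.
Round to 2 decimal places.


Peel strength = 64.5 / 33 * 1000 = 1954.55 N/m

1954.55


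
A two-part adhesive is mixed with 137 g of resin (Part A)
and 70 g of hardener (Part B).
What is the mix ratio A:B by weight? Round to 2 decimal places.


Mix ratio = mass_A / mass_B
= 137 / 70
= 1.96

1.96


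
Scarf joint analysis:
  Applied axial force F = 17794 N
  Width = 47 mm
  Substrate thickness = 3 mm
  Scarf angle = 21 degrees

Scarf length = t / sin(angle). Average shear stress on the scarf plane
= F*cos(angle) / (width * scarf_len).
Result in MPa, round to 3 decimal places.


Scarf length = 3 / sin(21 deg) = 8.3713 mm
cos(21 deg) = 0.933580
Shear = 17794 * 0.933580 / (47 * 8.3713)
= 42.222 MPa

42.222


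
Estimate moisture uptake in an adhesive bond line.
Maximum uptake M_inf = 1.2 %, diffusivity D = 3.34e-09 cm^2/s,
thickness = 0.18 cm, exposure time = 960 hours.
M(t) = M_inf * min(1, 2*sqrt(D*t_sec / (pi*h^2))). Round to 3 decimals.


Convert time: 960 h = 3456000 s
ratio = min(1, 2*sqrt(3.34e-09*3456000/(pi*0.18^2)))
= 0.673508
M(t) = 1.2 * 0.673508 = 0.808%

0.808


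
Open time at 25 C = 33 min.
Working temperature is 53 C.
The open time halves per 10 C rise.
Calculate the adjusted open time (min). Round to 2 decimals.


factor = 2^((53 - 25) / 10) = 6.9644
ot = 33 / 6.9644 = 4.74 min

4.74


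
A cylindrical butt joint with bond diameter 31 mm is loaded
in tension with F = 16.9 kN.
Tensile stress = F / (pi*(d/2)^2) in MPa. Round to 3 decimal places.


Area = pi * (31/2)^2 = 754.7676 mm^2
Stress = 16.9*1000 / 754.7676
= 22.391 MPa

22.391


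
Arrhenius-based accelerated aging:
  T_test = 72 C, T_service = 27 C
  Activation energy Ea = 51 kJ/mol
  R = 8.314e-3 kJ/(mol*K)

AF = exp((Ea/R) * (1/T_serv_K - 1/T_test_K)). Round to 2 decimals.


T_test_K = 345.15, T_serv_K = 300.15
AF = exp((51/8.314e-3) * (1/300.15 - 1/345.15))
= 14.36

14.36


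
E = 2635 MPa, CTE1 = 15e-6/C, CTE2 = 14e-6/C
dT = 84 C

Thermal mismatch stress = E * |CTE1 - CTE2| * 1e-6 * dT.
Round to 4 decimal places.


= 2635 * 1e-6 * 84
= 0.2213 MPa

0.2213


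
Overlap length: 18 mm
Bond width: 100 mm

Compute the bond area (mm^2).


Bond area = 18 * 100 = 1800 mm^2

1800


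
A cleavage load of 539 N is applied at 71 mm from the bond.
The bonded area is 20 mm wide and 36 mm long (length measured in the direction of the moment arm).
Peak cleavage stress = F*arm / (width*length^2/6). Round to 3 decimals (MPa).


Moment = 539 * 71 = 38269 N*mm
Section modulus = 20 * 1296 / 6 = 25920 / 6 mm^3
Stress = 38269 / (25920 / 6) = 229614 / 25920
= 8.859 MPa

8.859


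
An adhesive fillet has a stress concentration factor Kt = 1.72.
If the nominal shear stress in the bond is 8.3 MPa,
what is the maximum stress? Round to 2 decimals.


Max stress = 8.3 * 1.72 = 14.28 MPa

14.28


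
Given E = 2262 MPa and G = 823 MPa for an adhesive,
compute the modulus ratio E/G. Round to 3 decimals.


E/G ratio = 2262 / 823 = 2.748

2.748


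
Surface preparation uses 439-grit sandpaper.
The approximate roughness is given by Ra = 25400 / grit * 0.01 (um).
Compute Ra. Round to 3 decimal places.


Ra = 25400 / 439 * 0.01
= 254 / 439
= 0.579 um

0.579


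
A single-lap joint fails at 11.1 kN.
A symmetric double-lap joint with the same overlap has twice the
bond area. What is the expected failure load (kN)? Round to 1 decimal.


Double-lap load = 2 * 11.1 = 22.2 kN

22.2


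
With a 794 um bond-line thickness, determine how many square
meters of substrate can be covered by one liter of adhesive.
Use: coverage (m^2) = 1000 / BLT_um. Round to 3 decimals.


Coverage = 1000 / 794 = 1.259 m^2

1.259


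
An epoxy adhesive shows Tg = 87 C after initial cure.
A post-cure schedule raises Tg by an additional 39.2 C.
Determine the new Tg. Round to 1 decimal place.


New Tg = 87 + 39.2
= 126.2 C

126.2


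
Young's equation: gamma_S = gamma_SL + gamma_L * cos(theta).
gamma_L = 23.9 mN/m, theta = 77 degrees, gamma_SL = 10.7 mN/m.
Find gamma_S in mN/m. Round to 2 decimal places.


cos(77 deg) = 0.224951
gamma_S = 10.7 + 23.9 * 0.224951
= 16.08 mN/m

16.08


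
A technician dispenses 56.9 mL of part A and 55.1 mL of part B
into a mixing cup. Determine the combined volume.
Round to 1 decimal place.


Combined volume = 56.9 + 55.1
= 112.0 mL

112.0


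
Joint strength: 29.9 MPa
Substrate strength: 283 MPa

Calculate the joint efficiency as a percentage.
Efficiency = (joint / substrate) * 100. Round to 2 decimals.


Efficiency = (29.9 / 283) * 100 = 10.57%

10.57


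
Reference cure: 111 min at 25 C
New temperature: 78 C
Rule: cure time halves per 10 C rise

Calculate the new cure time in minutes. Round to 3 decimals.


factor = 2^((78-25)/10) = 39.3966
t_new = 111 / 39.3966 = 2.818 min

2.818


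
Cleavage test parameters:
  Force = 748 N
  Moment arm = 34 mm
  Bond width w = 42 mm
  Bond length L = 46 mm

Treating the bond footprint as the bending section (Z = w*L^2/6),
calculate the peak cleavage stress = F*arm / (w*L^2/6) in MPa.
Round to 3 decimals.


M = 748 * 34 = 25432 N*mm
Z = 42 * 46^2 / 6 = 88872 / 6 mm^3
sigma = M / Z = 6 * 25432 / 88872 = 152592 / 88872
= 1.717 MPa

1.717


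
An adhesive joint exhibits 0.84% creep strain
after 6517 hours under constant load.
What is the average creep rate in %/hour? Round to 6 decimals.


Creep rate = strain / time
= 0.84 / 6517
= 0.000129 %/h

0.000129


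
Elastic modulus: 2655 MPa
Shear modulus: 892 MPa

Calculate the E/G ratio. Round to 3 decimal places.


E / G = 2655 / 892 = 2.976

2.976


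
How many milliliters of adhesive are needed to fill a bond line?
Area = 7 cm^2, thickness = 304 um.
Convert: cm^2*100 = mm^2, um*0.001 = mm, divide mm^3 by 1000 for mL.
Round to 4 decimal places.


= (7 * 100) * (304 * 0.001) / 1000
= 0.2128 mL

0.2128


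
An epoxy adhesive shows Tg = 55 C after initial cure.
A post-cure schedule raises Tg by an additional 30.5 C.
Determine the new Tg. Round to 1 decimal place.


New Tg = 55 + 30.5
= 85.5 C

85.5


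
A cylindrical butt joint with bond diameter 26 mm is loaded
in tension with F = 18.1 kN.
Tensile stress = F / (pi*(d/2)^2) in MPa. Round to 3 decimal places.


Area = pi * (26/2)^2 = 530.9292 mm^2
Stress = 18.1*1000 / 530.9292
= 34.091 MPa

34.091


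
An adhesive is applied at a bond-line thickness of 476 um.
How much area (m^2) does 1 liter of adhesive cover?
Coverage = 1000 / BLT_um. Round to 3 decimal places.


Coverage = 1000 / 476 = 2.101 m^2

2.101


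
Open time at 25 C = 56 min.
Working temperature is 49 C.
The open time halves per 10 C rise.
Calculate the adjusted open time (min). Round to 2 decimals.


factor = 2^((49 - 25) / 10) = 5.2780
ot = 56 / 5.2780 = 10.61 min

10.61


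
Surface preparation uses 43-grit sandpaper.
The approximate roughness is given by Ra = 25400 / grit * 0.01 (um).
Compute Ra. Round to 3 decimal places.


Ra = 25400 / 43 * 0.01
= 254 / 43
= 5.907 um

5.907


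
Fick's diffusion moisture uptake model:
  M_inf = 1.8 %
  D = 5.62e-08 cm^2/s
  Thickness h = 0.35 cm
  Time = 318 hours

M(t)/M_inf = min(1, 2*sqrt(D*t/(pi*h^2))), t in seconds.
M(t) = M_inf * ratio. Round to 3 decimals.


t_sec = 318 * 3600 = 1144800
ratio = 2*sqrt(5.62e-08*1144800/(pi*0.35^2))
= min(1, 0.817749)
= 0.817749
M(t) = 1.8 * 0.817749 = 1.472 %

1.472


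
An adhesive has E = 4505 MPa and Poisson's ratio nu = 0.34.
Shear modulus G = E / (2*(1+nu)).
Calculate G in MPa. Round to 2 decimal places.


G = 4505 / (2*(1+0.34))
= 4505 / 2.68
= 1680.97 MPa

1680.97


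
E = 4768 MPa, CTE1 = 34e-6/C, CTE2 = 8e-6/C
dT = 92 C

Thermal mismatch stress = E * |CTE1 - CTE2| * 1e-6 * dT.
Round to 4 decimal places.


= 4768 * 26e-6 * 92
= 11.4051 MPa

11.4051


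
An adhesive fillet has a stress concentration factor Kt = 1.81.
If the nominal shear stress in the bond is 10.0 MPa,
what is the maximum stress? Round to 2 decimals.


Max stress = 10.0 * 1.81 = 18.10 MPa

18.10


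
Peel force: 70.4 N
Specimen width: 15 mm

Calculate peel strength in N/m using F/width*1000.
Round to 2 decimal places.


Peel strength = 70.4 / 15 * 1000 = 4693.33 N/m

4693.33


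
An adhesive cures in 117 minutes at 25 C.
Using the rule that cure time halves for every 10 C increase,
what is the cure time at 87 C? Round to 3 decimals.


Factor = 2^((87 - 25) / 10) = 73.5167
Cure time = 117 / 73.5167
= 1.591 minutes

1.591


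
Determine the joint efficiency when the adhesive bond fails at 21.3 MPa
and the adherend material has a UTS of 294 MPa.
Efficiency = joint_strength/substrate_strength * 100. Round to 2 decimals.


Joint efficiency = 21.3 / 294 * 100
= 7.24%

7.24


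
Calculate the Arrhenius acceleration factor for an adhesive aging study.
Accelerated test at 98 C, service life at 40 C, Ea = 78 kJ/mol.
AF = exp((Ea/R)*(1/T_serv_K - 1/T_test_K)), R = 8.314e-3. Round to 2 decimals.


T_test = 371.15 K, T_serv = 313.15 K
Ea/R = 78 / 0.008314 = 9381.77
AF = exp(9381.77 * (1/313.15 - 1/371.15))
= 107.96

107.96


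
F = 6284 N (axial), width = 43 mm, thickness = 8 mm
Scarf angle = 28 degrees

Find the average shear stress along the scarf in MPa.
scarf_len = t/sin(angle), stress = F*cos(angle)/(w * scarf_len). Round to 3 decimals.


scarf_len = 8/sin(28 deg) = 17.0404
cos(28 deg) = 0.882948
stress = 6284*0.882948/(43*17.0404) = 7.572 MPa

7.572


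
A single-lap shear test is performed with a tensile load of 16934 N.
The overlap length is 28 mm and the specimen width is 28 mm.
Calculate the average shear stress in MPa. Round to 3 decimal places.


Shear stress = F / (overlap * width)
= 16934 / (28 * 28)
= 16934 / 784
= 21.599 MPa

21.599


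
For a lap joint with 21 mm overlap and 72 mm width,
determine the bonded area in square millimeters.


Area = 21 * 72 = 1512 mm^2

1512


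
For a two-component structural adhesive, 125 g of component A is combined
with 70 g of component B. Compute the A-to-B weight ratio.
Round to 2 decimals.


Weight ratio A:B = 125 / 70
= 1.79

1.79


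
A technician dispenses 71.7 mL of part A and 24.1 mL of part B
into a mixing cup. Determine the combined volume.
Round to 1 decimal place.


Combined volume = 71.7 + 24.1
= 95.8 mL

95.8


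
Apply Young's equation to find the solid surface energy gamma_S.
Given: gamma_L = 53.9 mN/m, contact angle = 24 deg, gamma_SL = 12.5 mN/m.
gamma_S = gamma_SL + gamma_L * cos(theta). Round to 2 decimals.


theta_rad = 24 * pi/180 = 0.418879
gamma_S = 12.5 + 53.9 * cos(0.418879)
= 61.74 mN/m

61.74


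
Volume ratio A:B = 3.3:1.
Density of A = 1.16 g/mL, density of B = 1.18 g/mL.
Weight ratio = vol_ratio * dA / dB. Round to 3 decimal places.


Wt ratio = 3.3 * 1.16 / 1.18
= 3.244

3.244


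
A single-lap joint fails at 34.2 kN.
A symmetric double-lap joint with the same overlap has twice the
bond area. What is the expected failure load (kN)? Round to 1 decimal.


Double-lap load = 2 * 34.2 = 68.4 kN

68.4


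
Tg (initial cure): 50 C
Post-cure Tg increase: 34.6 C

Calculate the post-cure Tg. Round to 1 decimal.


Post-cure Tg = 50 + 34.6 = 84.6 C

84.6


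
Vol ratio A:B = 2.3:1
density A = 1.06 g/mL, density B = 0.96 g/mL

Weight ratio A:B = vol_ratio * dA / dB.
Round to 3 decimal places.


Weight ratio = 2.3 * 1.06 / 0.96
= 2.540

2.540


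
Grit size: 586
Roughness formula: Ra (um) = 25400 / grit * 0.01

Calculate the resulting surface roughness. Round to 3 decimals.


Ra = 25400 / 586 * 0.01
= 0.433 um

0.433


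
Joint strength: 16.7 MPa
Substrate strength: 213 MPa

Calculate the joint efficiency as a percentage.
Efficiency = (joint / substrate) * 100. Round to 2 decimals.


Efficiency = (16.7 / 213) * 100 = 7.84%

7.84


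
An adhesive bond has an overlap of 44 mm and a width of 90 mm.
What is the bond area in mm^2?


Bond area = overlap * width
= 44 * 90
= 3960 mm^2

3960


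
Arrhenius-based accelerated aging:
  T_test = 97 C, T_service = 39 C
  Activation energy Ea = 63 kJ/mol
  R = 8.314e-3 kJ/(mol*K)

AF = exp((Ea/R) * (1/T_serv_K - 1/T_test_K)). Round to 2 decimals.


T_test_K = 370.15, T_serv_K = 312.15
AF = exp((63/8.314e-3) * (1/312.15 - 1/370.15))
= 44.87

44.87


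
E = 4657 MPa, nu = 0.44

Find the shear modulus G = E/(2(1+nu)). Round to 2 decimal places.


G = 4657 / (2 * 1.44)
= 1617.01 MPa

1617.01


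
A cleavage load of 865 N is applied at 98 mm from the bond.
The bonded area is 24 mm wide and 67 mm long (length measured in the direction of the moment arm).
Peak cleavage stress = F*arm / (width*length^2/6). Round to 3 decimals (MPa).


Moment = 865 * 98 = 84770 N*mm
Section modulus = 24 * 4489 / 6 = 107736 / 6 mm^3
Stress = 84770 / (107736 / 6) = 508620 / 107736
= 4.721 MPa

4.721


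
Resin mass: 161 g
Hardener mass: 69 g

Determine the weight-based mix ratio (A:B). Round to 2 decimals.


Ratio = 161 / 69 = 2.33

2.33


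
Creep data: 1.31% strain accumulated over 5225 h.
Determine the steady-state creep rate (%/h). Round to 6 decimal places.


Rate = 1.31 / 5225 = 0.000251 %/h

0.000251


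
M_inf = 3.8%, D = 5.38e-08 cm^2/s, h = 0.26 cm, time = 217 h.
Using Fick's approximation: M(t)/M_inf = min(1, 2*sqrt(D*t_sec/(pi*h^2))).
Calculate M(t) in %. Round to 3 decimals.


t = 781200 s
ratio = min(1, 2*sqrt(5.38e-08*781200/(pi*0.0676)))
= 0.889721
M(t) = 3.8 * 0.889721 = 3.381%

3.381


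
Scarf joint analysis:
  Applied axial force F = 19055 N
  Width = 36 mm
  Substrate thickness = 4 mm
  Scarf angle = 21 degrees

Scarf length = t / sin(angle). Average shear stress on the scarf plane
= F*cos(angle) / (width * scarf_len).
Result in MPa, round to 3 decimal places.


Scarf length = 4 / sin(21 deg) = 11.1617 mm
cos(21 deg) = 0.933580
Shear = 19055 * 0.933580 / (36 * 11.1617)
= 44.272 MPa

44.272


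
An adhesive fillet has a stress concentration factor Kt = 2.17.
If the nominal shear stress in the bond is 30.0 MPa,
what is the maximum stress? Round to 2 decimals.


Max stress = 30.0 * 2.17 = 65.10 MPa

65.10


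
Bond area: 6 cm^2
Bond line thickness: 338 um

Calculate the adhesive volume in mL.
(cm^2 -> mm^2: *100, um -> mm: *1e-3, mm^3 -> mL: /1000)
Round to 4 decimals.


V = 6*100 * 338*1e-3 / 1000
= 0.2028 mL

0.2028


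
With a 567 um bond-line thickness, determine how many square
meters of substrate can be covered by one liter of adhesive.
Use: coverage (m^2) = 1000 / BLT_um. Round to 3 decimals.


Coverage = 1000 / 567 = 1.764 m^2

1.764


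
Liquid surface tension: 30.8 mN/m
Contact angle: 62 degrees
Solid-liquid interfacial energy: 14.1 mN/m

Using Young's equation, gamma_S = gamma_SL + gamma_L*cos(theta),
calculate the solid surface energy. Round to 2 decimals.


gamma_S = 14.1 + 30.8 * cos(62)
= 28.56 mN/m

28.56


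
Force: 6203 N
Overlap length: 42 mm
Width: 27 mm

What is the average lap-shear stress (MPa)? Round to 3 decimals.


Average shear stress = F / (overlap * width)
= 6203 / (42 * 27)
= 5.470 MPa

5.470


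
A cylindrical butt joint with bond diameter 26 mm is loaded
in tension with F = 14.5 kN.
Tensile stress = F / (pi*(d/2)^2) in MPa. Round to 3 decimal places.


Area = pi * (26/2)^2 = 530.9292 mm^2
Stress = 14.5*1000 / 530.9292
= 27.311 MPa

27.311


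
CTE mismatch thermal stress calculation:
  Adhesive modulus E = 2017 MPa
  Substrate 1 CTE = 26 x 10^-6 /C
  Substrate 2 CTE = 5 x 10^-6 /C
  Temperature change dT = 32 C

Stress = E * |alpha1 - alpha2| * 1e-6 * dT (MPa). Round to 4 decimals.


delta_alpha = |26 - 5| = 21 x 10^-6/C
Stress = 2017 * 21e-6 * 32
= 1.3554 MPa

1.3554


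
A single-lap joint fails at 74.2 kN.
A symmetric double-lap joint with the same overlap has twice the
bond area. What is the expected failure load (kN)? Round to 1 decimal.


Double-lap load = 2 * 74.2 = 148.4 kN

148.4


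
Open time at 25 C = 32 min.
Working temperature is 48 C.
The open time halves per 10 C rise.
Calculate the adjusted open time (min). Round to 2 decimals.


factor = 2^((48 - 25) / 10) = 4.9246
ot = 32 / 4.9246 = 6.50 min

6.50


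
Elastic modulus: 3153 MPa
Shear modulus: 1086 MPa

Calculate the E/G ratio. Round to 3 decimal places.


E / G = 3153 / 1086 = 2.903

2.903


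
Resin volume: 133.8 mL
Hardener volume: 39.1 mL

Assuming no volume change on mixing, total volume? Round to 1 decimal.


V_total = 133.8 + 39.1 = 172.9 mL

172.9


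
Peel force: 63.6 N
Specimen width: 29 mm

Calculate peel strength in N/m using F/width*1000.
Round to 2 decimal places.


Peel strength = 63.6 / 29 * 1000 = 2193.10 N/m

2193.10


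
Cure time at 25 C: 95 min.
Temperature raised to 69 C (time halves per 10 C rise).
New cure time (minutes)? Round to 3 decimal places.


Acceleration factor = 2^(44/10) = 21.1121
New time = 95 / 21.1121 = 4.500 min

4.500


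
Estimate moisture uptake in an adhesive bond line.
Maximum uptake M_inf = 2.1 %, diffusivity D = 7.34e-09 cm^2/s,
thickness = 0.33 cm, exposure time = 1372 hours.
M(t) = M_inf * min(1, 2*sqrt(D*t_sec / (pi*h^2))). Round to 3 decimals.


Convert time: 1372 h = 4939200 s
ratio = min(1, 2*sqrt(7.34e-09*4939200/(pi*0.33^2)))
= 0.651055
M(t) = 2.1 * 0.651055 = 1.367%

1.367


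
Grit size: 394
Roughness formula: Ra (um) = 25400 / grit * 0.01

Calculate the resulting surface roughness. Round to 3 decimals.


Ra = 25400 / 394 * 0.01
= 0.645 um

0.645


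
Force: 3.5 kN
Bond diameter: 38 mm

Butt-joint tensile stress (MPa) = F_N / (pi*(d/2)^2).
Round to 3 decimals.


F_N = 3.5 * 1000 = 3500.0 N
A = pi*(19.0)^2 = 1134.1149 mm^2
stress = 3500.0 / 1134.1149 = 3.086 MPa

3.086


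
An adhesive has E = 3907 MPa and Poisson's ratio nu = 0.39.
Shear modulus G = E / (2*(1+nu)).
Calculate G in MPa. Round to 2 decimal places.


G = 3907 / (2*(1+0.39))
= 3907 / 2.78
= 1405.40 MPa

1405.40


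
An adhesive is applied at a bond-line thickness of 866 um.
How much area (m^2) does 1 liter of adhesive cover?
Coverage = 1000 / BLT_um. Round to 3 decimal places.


Coverage = 1000 / 866 = 1.155 m^2

1.155


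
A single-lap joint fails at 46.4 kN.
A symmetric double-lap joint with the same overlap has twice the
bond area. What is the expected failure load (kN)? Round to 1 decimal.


Double-lap load = 2 * 46.4 = 92.8 kN

92.8


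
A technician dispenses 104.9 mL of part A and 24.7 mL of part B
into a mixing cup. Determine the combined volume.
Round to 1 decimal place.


Combined volume = 104.9 + 24.7
= 129.6 mL

129.6


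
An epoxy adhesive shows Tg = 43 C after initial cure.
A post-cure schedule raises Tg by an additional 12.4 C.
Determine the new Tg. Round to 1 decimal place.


New Tg = 43 + 12.4
= 55.4 C

55.4


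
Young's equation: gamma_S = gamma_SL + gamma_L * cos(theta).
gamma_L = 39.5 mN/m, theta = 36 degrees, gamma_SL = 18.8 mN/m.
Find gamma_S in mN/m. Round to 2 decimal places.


cos(36 deg) = 0.809017
gamma_S = 18.8 + 39.5 * 0.809017
= 50.76 mN/m

50.76


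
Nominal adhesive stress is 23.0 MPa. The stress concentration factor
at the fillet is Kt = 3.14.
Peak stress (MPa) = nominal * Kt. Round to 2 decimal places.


Peak = 23.0 * 3.14 = 72.22 MPa

72.22


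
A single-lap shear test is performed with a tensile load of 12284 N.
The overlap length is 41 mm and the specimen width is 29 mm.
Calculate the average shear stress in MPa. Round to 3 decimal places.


Shear stress = F / (overlap * width)
= 12284 / (41 * 29)
= 12284 / 1189
= 10.331 MPa

10.331


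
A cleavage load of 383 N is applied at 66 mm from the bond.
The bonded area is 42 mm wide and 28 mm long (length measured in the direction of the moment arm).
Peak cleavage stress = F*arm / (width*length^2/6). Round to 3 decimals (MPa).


Moment = 383 * 66 = 25278 N*mm
Section modulus = 42 * 784 / 6 = 32928 / 6 mm^3
Stress = 25278 / (32928 / 6) = 151668 / 32928
= 4.606 MPa

4.606


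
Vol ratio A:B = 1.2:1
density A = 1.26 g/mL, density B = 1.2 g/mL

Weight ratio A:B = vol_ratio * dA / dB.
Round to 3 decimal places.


Weight ratio = 1.2 * 1.26 / 1.2
= 1.260

1.260


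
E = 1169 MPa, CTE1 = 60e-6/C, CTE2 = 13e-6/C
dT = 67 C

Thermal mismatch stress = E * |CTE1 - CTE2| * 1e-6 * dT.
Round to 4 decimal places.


= 1169 * 47e-6 * 67
= 3.6812 MPa

3.6812


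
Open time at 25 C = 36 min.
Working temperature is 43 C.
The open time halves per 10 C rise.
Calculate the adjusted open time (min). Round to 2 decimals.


factor = 2^((43 - 25) / 10) = 3.4822
ot = 36 / 3.4822 = 10.34 min

10.34


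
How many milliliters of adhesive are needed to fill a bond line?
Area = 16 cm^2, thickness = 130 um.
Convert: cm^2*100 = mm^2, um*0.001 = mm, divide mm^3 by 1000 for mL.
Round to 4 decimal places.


= (16 * 100) * (130 * 0.001) / 1000
= 0.2080 mL

0.2080


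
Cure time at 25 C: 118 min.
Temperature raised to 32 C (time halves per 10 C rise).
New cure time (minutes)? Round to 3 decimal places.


Acceleration factor = 2^(7/10) = 1.6245
New time = 118 / 1.6245 = 72.638 min

72.638


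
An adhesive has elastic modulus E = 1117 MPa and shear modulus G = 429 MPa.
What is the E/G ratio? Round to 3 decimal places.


E/G = 1117 / 429 = 2.604

2.604


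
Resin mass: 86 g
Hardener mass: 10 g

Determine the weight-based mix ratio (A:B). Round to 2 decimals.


Ratio = 86 / 10 = 8.60

8.60


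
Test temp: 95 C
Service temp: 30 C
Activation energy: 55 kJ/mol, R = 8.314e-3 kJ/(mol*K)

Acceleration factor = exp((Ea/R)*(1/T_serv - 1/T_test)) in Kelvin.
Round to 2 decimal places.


AF = exp((55/0.008314)*(1/303.15 - 1/368.15))
= 47.13

47.13


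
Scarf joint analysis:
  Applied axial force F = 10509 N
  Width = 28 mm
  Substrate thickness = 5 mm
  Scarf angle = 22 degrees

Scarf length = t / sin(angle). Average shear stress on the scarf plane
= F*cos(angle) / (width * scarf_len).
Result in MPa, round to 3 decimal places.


Scarf length = 5 / sin(22 deg) = 13.3473 mm
cos(22 deg) = 0.927184
Shear = 10509 * 0.927184 / (28 * 13.3473)
= 26.072 MPa

26.072


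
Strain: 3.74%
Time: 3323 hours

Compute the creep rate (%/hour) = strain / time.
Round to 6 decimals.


Creep rate = 3.74 / 3323
= 0.001125 %/h

0.001125


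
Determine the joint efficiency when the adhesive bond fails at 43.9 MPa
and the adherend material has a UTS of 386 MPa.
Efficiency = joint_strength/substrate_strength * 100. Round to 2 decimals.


Joint efficiency = 43.9 / 386 * 100
= 11.37%

11.37


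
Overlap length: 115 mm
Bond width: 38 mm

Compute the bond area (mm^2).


Bond area = 115 * 38 = 4370 mm^2

4370


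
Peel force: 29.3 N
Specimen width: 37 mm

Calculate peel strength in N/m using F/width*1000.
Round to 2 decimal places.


Peel strength = 29.3 / 37 * 1000 = 791.89 N/m

791.89


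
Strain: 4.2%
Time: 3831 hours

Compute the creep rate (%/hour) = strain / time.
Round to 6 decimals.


Creep rate = 4.2 / 3831
= 0.001096 %/h

0.001096


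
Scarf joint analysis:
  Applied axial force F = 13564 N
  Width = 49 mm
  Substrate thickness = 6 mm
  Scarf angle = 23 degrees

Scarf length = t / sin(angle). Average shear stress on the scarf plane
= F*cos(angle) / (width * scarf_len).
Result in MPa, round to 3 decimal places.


Scarf length = 6 / sin(23 deg) = 15.3558 mm
cos(23 deg) = 0.920505
Shear = 13564 * 0.920505 / (49 * 15.3558)
= 16.594 MPa

16.594


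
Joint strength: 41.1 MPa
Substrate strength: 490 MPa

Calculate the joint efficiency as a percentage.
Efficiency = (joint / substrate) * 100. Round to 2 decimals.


Efficiency = (41.1 / 490) * 100 = 8.39%

8.39


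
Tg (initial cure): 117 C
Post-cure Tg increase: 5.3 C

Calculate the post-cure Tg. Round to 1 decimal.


Post-cure Tg = 117 + 5.3 = 122.3 C

122.3


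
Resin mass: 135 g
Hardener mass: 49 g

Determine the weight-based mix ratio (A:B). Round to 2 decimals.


Ratio = 135 / 49 = 2.76

2.76


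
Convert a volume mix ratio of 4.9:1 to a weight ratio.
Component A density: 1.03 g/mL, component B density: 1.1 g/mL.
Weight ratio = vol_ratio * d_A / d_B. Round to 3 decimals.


= 4.9 * 1.03 / 1.1 = 4.588

4.588


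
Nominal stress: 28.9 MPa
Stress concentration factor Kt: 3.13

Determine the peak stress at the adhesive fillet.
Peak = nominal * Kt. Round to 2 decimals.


Peak stress = 28.9 * 3.13
= 90.46 MPa

90.46


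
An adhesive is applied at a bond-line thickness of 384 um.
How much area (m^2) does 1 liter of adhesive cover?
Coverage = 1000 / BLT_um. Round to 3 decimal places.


Coverage = 1000 / 384 = 2.604 m^2

2.604


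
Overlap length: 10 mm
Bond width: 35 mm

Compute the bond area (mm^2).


Bond area = 10 * 35 = 350 mm^2

350


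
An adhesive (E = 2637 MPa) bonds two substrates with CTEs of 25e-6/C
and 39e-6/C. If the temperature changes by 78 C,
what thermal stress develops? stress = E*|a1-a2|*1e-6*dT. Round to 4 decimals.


Stress = 2637 * |25 - 39| * 1e-6 * 78
= 2.8796 MPa

2.8796


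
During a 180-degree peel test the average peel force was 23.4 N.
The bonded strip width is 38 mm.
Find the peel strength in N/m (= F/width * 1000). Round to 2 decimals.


Peel strength = F/width * 1000
= 23.4 / 38 * 1000
= 615.79 N/m

615.79


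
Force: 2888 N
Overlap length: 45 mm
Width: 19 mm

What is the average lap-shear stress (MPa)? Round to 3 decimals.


Average shear stress = F / (overlap * width)
= 2888 / (45 * 19)
= 3.378 MPa

3.378


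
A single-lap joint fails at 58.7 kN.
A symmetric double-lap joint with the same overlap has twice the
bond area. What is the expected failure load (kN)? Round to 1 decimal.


Double-lap load = 2 * 58.7 = 117.4 kN

117.4


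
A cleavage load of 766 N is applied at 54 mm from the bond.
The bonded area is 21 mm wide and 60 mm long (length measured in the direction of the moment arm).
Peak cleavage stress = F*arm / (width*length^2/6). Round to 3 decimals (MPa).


Moment = 766 * 54 = 41364 N*mm
Section modulus = 21 * 3600 / 6 = 75600 / 6 mm^3
Stress = 41364 / (75600 / 6) = 248184 / 75600
= 3.283 MPa

3.283


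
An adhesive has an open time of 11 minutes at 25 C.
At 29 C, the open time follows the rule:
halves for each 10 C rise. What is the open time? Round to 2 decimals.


Factor = 2^((29-25)/10) = 1.3195
Open time = 11 / 1.3195 = 8.34 min

8.34


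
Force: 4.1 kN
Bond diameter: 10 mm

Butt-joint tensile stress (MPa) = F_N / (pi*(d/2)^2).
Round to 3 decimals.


F_N = 4.1 * 1000 = 4100.0 N
A = pi*(5.0)^2 = 78.5398 mm^2
stress = 4100.0 / 78.5398 = 52.203 MPa

52.203


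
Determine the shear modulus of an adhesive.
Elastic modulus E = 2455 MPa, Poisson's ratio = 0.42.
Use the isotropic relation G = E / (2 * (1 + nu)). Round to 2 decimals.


G = 2455 / (2*(1+0.42)) = 2455 / 2.84
= 864.44 MPa

864.44


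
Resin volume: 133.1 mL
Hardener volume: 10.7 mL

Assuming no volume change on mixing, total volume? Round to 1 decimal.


V_total = 133.1 + 10.7 = 143.8 mL

143.8


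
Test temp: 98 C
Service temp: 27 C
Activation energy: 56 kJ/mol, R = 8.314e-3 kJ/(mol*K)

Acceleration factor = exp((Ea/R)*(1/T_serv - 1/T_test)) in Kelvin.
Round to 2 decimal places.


AF = exp((56/0.008314)*(1/300.15 - 1/371.15))
= 73.18

73.18


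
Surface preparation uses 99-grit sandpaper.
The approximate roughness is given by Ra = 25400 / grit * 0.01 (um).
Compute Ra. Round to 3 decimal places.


Ra = 25400 / 99 * 0.01
= 254 / 99
= 2.566 um

2.566


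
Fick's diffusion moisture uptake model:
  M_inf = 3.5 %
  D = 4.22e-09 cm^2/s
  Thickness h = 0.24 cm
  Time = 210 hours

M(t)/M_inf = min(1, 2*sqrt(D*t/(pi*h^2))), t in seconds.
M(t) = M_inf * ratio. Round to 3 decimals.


t_sec = 210 * 3600 = 756000
ratio = 2*sqrt(4.22e-09*756000/(pi*0.24^2))
= min(1, 0.265559)
= 0.265559
M(t) = 3.5 * 0.265559 = 0.929 %

0.929


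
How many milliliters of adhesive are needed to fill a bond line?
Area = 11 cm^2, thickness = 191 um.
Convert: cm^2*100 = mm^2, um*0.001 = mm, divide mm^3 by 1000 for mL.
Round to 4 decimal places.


= (11 * 100) * (191 * 0.001) / 1000
= 0.2101 mL

0.2101


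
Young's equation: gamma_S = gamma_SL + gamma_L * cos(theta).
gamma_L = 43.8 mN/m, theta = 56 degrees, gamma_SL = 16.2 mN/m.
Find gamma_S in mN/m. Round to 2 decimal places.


cos(56 deg) = 0.559193
gamma_S = 16.2 + 43.8 * 0.559193
= 40.69 mN/m

40.69


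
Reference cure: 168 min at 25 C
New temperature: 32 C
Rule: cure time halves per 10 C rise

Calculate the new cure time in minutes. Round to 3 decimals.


factor = 2^((32-25)/10) = 1.6245
t_new = 168 / 1.6245 = 103.416 min

103.416
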